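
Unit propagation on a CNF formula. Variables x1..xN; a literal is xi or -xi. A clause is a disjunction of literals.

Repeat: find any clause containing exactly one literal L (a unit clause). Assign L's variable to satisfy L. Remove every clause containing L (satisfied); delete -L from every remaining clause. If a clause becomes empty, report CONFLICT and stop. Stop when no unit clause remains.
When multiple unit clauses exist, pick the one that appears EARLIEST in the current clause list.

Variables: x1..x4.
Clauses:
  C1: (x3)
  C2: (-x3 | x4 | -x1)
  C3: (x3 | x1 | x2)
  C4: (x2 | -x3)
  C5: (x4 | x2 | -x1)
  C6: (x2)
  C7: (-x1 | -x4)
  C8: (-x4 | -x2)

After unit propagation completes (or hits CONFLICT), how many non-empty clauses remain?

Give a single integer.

Answer: 0

Derivation:
unit clause [3] forces x3=T; simplify:
  drop -3 from [-3, 4, -1] -> [4, -1]
  drop -3 from [2, -3] -> [2]
  satisfied 2 clause(s); 6 remain; assigned so far: [3]
unit clause [2] forces x2=T; simplify:
  drop -2 from [-4, -2] -> [-4]
  satisfied 3 clause(s); 3 remain; assigned so far: [2, 3]
unit clause [-4] forces x4=F; simplify:
  drop 4 from [4, -1] -> [-1]
  satisfied 2 clause(s); 1 remain; assigned so far: [2, 3, 4]
unit clause [-1] forces x1=F; simplify:
  satisfied 1 clause(s); 0 remain; assigned so far: [1, 2, 3, 4]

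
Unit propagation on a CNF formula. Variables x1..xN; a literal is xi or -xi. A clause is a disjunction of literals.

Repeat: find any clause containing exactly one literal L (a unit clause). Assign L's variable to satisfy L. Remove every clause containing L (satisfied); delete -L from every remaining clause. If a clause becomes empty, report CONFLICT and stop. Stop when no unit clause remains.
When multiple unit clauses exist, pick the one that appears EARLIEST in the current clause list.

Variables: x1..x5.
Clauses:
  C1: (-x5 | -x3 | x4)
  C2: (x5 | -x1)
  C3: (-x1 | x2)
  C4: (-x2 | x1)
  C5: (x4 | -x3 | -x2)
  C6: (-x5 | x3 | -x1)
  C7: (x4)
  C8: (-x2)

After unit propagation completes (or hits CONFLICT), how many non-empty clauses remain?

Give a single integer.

Answer: 0

Derivation:
unit clause [4] forces x4=T; simplify:
  satisfied 3 clause(s); 5 remain; assigned so far: [4]
unit clause [-2] forces x2=F; simplify:
  drop 2 from [-1, 2] -> [-1]
  satisfied 2 clause(s); 3 remain; assigned so far: [2, 4]
unit clause [-1] forces x1=F; simplify:
  satisfied 3 clause(s); 0 remain; assigned so far: [1, 2, 4]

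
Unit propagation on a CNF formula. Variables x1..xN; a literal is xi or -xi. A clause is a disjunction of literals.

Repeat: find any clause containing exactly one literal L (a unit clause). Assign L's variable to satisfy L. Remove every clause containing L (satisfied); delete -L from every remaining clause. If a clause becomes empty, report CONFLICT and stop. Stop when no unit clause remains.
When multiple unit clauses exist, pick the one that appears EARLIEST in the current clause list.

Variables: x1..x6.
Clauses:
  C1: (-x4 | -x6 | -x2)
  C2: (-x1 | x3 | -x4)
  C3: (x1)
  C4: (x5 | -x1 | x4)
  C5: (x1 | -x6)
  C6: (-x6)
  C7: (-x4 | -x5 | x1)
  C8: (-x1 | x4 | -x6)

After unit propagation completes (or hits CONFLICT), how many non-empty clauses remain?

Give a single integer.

unit clause [1] forces x1=T; simplify:
  drop -1 from [-1, 3, -4] -> [3, -4]
  drop -1 from [5, -1, 4] -> [5, 4]
  drop -1 from [-1, 4, -6] -> [4, -6]
  satisfied 3 clause(s); 5 remain; assigned so far: [1]
unit clause [-6] forces x6=F; simplify:
  satisfied 3 clause(s); 2 remain; assigned so far: [1, 6]

Answer: 2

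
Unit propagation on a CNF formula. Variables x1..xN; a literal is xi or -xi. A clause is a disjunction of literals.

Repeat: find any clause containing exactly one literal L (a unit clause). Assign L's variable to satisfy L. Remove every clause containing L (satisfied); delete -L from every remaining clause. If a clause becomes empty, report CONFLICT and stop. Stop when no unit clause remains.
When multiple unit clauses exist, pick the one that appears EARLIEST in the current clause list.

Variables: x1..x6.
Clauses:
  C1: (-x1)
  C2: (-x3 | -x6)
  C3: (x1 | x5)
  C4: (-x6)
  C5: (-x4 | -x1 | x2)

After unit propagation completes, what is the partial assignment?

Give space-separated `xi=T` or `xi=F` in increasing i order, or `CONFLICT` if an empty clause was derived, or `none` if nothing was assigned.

Answer: x1=F x5=T x6=F

Derivation:
unit clause [-1] forces x1=F; simplify:
  drop 1 from [1, 5] -> [5]
  satisfied 2 clause(s); 3 remain; assigned so far: [1]
unit clause [5] forces x5=T; simplify:
  satisfied 1 clause(s); 2 remain; assigned so far: [1, 5]
unit clause [-6] forces x6=F; simplify:
  satisfied 2 clause(s); 0 remain; assigned so far: [1, 5, 6]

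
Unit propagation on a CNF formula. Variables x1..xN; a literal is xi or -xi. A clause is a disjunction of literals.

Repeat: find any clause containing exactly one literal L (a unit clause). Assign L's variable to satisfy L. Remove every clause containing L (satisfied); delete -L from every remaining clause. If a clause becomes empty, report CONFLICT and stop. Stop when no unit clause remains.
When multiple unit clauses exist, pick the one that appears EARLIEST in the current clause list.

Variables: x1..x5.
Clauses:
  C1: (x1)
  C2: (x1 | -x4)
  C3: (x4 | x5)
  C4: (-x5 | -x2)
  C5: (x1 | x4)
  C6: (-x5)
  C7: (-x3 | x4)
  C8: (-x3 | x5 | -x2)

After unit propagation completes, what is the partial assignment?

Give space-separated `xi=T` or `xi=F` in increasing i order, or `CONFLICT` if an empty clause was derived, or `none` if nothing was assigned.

unit clause [1] forces x1=T; simplify:
  satisfied 3 clause(s); 5 remain; assigned so far: [1]
unit clause [-5] forces x5=F; simplify:
  drop 5 from [4, 5] -> [4]
  drop 5 from [-3, 5, -2] -> [-3, -2]
  satisfied 2 clause(s); 3 remain; assigned so far: [1, 5]
unit clause [4] forces x4=T; simplify:
  satisfied 2 clause(s); 1 remain; assigned so far: [1, 4, 5]

Answer: x1=T x4=T x5=F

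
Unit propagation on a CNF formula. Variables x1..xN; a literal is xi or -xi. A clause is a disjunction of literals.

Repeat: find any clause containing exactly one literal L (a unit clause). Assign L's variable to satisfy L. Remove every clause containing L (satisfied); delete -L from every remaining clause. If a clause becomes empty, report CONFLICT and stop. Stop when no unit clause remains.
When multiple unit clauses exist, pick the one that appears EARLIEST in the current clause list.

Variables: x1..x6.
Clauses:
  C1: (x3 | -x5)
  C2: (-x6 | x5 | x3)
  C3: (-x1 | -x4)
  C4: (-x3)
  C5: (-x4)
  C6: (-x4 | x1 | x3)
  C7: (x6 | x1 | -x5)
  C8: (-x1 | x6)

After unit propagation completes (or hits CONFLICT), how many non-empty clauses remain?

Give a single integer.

unit clause [-3] forces x3=F; simplify:
  drop 3 from [3, -5] -> [-5]
  drop 3 from [-6, 5, 3] -> [-6, 5]
  drop 3 from [-4, 1, 3] -> [-4, 1]
  satisfied 1 clause(s); 7 remain; assigned so far: [3]
unit clause [-5] forces x5=F; simplify:
  drop 5 from [-6, 5] -> [-6]
  satisfied 2 clause(s); 5 remain; assigned so far: [3, 5]
unit clause [-6] forces x6=F; simplify:
  drop 6 from [-1, 6] -> [-1]
  satisfied 1 clause(s); 4 remain; assigned so far: [3, 5, 6]
unit clause [-4] forces x4=F; simplify:
  satisfied 3 clause(s); 1 remain; assigned so far: [3, 4, 5, 6]
unit clause [-1] forces x1=F; simplify:
  satisfied 1 clause(s); 0 remain; assigned so far: [1, 3, 4, 5, 6]

Answer: 0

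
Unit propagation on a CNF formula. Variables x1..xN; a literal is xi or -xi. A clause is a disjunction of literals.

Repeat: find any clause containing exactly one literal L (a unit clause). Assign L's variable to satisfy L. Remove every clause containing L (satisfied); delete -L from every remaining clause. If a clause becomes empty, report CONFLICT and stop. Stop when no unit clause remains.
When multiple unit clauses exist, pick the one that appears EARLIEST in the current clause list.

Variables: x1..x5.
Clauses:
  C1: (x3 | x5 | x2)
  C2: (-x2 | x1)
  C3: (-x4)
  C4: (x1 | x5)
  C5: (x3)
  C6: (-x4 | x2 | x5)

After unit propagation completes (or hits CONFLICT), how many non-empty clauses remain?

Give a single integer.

unit clause [-4] forces x4=F; simplify:
  satisfied 2 clause(s); 4 remain; assigned so far: [4]
unit clause [3] forces x3=T; simplify:
  satisfied 2 clause(s); 2 remain; assigned so far: [3, 4]

Answer: 2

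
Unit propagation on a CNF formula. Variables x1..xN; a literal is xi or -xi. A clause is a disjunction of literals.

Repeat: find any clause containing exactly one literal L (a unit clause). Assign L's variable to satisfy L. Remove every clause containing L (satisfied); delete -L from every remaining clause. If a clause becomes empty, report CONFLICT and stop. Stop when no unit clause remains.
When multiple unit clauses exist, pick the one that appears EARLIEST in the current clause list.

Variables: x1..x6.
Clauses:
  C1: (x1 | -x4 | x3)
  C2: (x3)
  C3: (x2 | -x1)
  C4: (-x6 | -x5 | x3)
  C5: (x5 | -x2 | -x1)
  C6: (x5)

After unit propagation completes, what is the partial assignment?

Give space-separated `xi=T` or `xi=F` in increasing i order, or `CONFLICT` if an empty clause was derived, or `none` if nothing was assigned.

Answer: x3=T x5=T

Derivation:
unit clause [3] forces x3=T; simplify:
  satisfied 3 clause(s); 3 remain; assigned so far: [3]
unit clause [5] forces x5=T; simplify:
  satisfied 2 clause(s); 1 remain; assigned so far: [3, 5]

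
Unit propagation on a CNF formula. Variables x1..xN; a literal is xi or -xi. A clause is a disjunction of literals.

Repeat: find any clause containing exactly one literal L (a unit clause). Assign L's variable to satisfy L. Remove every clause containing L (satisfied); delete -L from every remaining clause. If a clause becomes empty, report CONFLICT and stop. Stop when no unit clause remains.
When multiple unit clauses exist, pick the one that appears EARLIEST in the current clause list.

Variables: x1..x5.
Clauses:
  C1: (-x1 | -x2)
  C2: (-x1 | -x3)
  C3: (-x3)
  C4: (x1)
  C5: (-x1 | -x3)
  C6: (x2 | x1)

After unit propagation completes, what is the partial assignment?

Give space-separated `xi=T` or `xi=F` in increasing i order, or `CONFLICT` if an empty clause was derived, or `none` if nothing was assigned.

unit clause [-3] forces x3=F; simplify:
  satisfied 3 clause(s); 3 remain; assigned so far: [3]
unit clause [1] forces x1=T; simplify:
  drop -1 from [-1, -2] -> [-2]
  satisfied 2 clause(s); 1 remain; assigned so far: [1, 3]
unit clause [-2] forces x2=F; simplify:
  satisfied 1 clause(s); 0 remain; assigned so far: [1, 2, 3]

Answer: x1=T x2=F x3=F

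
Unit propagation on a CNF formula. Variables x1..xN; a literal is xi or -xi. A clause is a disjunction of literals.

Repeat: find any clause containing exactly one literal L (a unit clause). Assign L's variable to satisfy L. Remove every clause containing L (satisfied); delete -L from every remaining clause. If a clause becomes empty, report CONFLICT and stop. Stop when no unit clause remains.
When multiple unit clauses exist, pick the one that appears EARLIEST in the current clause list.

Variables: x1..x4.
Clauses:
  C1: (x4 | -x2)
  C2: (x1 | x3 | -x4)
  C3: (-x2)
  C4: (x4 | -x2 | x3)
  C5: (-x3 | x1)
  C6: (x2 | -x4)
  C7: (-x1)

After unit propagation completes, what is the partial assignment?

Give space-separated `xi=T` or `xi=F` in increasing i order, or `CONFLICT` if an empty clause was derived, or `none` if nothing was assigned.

Answer: x1=F x2=F x3=F x4=F

Derivation:
unit clause [-2] forces x2=F; simplify:
  drop 2 from [2, -4] -> [-4]
  satisfied 3 clause(s); 4 remain; assigned so far: [2]
unit clause [-4] forces x4=F; simplify:
  satisfied 2 clause(s); 2 remain; assigned so far: [2, 4]
unit clause [-1] forces x1=F; simplify:
  drop 1 from [-3, 1] -> [-3]
  satisfied 1 clause(s); 1 remain; assigned so far: [1, 2, 4]
unit clause [-3] forces x3=F; simplify:
  satisfied 1 clause(s); 0 remain; assigned so far: [1, 2, 3, 4]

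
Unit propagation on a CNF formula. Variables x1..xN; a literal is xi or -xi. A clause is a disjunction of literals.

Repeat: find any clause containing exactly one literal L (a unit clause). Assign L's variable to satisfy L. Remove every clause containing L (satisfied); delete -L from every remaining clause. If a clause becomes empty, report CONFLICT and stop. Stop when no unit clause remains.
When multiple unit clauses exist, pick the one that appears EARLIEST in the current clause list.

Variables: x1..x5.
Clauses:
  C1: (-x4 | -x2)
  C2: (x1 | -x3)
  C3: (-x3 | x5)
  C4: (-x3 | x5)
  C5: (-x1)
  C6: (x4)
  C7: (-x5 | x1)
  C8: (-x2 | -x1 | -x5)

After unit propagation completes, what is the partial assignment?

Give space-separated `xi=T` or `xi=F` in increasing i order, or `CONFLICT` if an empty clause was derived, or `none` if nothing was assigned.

Answer: x1=F x2=F x3=F x4=T x5=F

Derivation:
unit clause [-1] forces x1=F; simplify:
  drop 1 from [1, -3] -> [-3]
  drop 1 from [-5, 1] -> [-5]
  satisfied 2 clause(s); 6 remain; assigned so far: [1]
unit clause [-3] forces x3=F; simplify:
  satisfied 3 clause(s); 3 remain; assigned so far: [1, 3]
unit clause [4] forces x4=T; simplify:
  drop -4 from [-4, -2] -> [-2]
  satisfied 1 clause(s); 2 remain; assigned so far: [1, 3, 4]
unit clause [-2] forces x2=F; simplify:
  satisfied 1 clause(s); 1 remain; assigned so far: [1, 2, 3, 4]
unit clause [-5] forces x5=F; simplify:
  satisfied 1 clause(s); 0 remain; assigned so far: [1, 2, 3, 4, 5]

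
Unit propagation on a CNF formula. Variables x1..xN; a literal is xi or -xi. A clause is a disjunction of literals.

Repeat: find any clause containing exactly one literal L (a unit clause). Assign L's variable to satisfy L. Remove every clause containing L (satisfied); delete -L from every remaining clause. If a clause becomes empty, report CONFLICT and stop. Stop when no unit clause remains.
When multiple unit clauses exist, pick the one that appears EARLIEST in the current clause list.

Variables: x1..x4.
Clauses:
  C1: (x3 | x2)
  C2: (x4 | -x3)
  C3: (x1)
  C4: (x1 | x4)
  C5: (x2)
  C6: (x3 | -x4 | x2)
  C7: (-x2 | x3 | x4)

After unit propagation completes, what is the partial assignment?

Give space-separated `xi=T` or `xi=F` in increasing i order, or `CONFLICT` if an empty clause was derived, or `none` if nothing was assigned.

Answer: x1=T x2=T

Derivation:
unit clause [1] forces x1=T; simplify:
  satisfied 2 clause(s); 5 remain; assigned so far: [1]
unit clause [2] forces x2=T; simplify:
  drop -2 from [-2, 3, 4] -> [3, 4]
  satisfied 3 clause(s); 2 remain; assigned so far: [1, 2]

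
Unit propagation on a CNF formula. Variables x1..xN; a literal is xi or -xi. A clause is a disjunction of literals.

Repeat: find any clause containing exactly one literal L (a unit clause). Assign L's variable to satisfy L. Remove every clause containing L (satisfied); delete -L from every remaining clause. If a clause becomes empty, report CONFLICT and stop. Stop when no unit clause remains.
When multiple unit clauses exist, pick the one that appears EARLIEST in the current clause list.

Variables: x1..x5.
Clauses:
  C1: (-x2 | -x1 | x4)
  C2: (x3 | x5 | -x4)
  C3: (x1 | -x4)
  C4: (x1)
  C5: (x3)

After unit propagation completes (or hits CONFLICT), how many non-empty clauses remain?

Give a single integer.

Answer: 1

Derivation:
unit clause [1] forces x1=T; simplify:
  drop -1 from [-2, -1, 4] -> [-2, 4]
  satisfied 2 clause(s); 3 remain; assigned so far: [1]
unit clause [3] forces x3=T; simplify:
  satisfied 2 clause(s); 1 remain; assigned so far: [1, 3]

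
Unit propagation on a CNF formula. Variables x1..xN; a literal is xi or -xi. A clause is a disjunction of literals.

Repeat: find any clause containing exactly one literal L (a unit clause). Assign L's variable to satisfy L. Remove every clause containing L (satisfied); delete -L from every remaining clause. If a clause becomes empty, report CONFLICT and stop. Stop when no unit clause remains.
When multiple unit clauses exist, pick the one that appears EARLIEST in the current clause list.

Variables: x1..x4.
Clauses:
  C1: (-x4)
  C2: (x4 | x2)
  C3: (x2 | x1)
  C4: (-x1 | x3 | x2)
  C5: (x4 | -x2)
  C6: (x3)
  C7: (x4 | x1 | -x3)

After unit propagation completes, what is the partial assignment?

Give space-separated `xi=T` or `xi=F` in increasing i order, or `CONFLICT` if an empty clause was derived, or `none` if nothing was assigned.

unit clause [-4] forces x4=F; simplify:
  drop 4 from [4, 2] -> [2]
  drop 4 from [4, -2] -> [-2]
  drop 4 from [4, 1, -3] -> [1, -3]
  satisfied 1 clause(s); 6 remain; assigned so far: [4]
unit clause [2] forces x2=T; simplify:
  drop -2 from [-2] -> [] (empty!)
  satisfied 3 clause(s); 3 remain; assigned so far: [2, 4]
CONFLICT (empty clause)

Answer: CONFLICT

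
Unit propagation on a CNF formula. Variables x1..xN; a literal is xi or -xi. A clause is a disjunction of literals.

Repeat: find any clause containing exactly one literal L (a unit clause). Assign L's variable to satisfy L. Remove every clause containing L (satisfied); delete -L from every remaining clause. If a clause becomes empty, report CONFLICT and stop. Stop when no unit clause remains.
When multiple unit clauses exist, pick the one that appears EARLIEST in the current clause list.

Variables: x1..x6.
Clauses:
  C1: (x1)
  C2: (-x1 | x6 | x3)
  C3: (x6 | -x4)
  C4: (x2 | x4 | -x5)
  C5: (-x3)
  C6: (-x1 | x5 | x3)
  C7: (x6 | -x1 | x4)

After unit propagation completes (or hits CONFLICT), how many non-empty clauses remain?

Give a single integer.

Answer: 1

Derivation:
unit clause [1] forces x1=T; simplify:
  drop -1 from [-1, 6, 3] -> [6, 3]
  drop -1 from [-1, 5, 3] -> [5, 3]
  drop -1 from [6, -1, 4] -> [6, 4]
  satisfied 1 clause(s); 6 remain; assigned so far: [1]
unit clause [-3] forces x3=F; simplify:
  drop 3 from [6, 3] -> [6]
  drop 3 from [5, 3] -> [5]
  satisfied 1 clause(s); 5 remain; assigned so far: [1, 3]
unit clause [6] forces x6=T; simplify:
  satisfied 3 clause(s); 2 remain; assigned so far: [1, 3, 6]
unit clause [5] forces x5=T; simplify:
  drop -5 from [2, 4, -5] -> [2, 4]
  satisfied 1 clause(s); 1 remain; assigned so far: [1, 3, 5, 6]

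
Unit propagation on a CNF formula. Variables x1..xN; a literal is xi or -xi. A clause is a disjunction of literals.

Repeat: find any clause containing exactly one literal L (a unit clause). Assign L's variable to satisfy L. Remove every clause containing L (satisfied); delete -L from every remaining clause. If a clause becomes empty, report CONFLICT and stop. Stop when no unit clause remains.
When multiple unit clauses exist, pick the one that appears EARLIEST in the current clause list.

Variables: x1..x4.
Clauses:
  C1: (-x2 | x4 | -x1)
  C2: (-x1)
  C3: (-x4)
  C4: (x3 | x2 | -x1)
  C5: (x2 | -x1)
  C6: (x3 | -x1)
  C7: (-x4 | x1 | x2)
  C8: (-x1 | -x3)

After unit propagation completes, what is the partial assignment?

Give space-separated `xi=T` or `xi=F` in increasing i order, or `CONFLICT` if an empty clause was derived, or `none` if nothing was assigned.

Answer: x1=F x4=F

Derivation:
unit clause [-1] forces x1=F; simplify:
  drop 1 from [-4, 1, 2] -> [-4, 2]
  satisfied 6 clause(s); 2 remain; assigned so far: [1]
unit clause [-4] forces x4=F; simplify:
  satisfied 2 clause(s); 0 remain; assigned so far: [1, 4]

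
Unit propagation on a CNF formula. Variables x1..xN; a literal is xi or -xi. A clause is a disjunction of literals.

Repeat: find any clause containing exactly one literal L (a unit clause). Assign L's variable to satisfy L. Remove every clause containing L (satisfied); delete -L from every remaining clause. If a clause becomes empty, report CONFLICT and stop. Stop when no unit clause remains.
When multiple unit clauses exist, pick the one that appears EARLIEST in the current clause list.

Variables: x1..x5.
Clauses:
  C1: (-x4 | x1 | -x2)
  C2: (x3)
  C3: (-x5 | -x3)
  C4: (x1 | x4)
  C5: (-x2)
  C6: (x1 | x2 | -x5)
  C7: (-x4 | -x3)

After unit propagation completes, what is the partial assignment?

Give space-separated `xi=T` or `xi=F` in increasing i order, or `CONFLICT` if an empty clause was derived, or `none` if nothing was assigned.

Answer: x1=T x2=F x3=T x4=F x5=F

Derivation:
unit clause [3] forces x3=T; simplify:
  drop -3 from [-5, -3] -> [-5]
  drop -3 from [-4, -3] -> [-4]
  satisfied 1 clause(s); 6 remain; assigned so far: [3]
unit clause [-5] forces x5=F; simplify:
  satisfied 2 clause(s); 4 remain; assigned so far: [3, 5]
unit clause [-2] forces x2=F; simplify:
  satisfied 2 clause(s); 2 remain; assigned so far: [2, 3, 5]
unit clause [-4] forces x4=F; simplify:
  drop 4 from [1, 4] -> [1]
  satisfied 1 clause(s); 1 remain; assigned so far: [2, 3, 4, 5]
unit clause [1] forces x1=T; simplify:
  satisfied 1 clause(s); 0 remain; assigned so far: [1, 2, 3, 4, 5]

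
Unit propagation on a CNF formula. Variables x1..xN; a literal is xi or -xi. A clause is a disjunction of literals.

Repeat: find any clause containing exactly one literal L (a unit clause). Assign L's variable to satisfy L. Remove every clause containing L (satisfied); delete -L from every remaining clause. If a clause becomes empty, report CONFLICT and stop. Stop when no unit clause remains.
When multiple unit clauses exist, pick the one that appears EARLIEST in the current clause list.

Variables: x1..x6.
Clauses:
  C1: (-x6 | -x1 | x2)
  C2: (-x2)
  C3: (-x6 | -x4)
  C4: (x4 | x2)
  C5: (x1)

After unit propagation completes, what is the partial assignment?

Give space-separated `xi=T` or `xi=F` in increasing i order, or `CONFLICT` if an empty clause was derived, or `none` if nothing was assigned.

Answer: x1=T x2=F x4=T x6=F

Derivation:
unit clause [-2] forces x2=F; simplify:
  drop 2 from [-6, -1, 2] -> [-6, -1]
  drop 2 from [4, 2] -> [4]
  satisfied 1 clause(s); 4 remain; assigned so far: [2]
unit clause [4] forces x4=T; simplify:
  drop -4 from [-6, -4] -> [-6]
  satisfied 1 clause(s); 3 remain; assigned so far: [2, 4]
unit clause [-6] forces x6=F; simplify:
  satisfied 2 clause(s); 1 remain; assigned so far: [2, 4, 6]
unit clause [1] forces x1=T; simplify:
  satisfied 1 clause(s); 0 remain; assigned so far: [1, 2, 4, 6]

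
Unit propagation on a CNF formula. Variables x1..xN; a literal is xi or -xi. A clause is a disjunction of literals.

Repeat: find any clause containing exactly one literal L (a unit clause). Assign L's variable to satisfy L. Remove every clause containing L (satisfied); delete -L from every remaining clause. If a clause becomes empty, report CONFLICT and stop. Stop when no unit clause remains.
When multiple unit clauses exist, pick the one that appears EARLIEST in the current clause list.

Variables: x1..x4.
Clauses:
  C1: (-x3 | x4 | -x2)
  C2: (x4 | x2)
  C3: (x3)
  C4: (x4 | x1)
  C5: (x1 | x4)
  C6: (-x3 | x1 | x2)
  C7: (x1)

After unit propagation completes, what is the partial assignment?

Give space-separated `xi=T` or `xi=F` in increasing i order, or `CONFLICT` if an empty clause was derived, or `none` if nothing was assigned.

unit clause [3] forces x3=T; simplify:
  drop -3 from [-3, 4, -2] -> [4, -2]
  drop -3 from [-3, 1, 2] -> [1, 2]
  satisfied 1 clause(s); 6 remain; assigned so far: [3]
unit clause [1] forces x1=T; simplify:
  satisfied 4 clause(s); 2 remain; assigned so far: [1, 3]

Answer: x1=T x3=T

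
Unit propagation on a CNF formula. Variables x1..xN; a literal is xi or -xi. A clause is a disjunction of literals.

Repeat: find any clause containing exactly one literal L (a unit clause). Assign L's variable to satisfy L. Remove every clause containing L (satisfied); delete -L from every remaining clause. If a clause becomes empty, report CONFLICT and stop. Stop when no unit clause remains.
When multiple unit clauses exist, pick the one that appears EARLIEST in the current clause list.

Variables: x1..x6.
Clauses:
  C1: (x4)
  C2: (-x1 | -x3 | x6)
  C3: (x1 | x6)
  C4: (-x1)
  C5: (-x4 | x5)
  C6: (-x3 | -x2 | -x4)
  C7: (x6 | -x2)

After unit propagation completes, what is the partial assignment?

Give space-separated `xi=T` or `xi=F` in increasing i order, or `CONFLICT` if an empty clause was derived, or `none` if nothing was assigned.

Answer: x1=F x4=T x5=T x6=T

Derivation:
unit clause [4] forces x4=T; simplify:
  drop -4 from [-4, 5] -> [5]
  drop -4 from [-3, -2, -4] -> [-3, -2]
  satisfied 1 clause(s); 6 remain; assigned so far: [4]
unit clause [-1] forces x1=F; simplify:
  drop 1 from [1, 6] -> [6]
  satisfied 2 clause(s); 4 remain; assigned so far: [1, 4]
unit clause [6] forces x6=T; simplify:
  satisfied 2 clause(s); 2 remain; assigned so far: [1, 4, 6]
unit clause [5] forces x5=T; simplify:
  satisfied 1 clause(s); 1 remain; assigned so far: [1, 4, 5, 6]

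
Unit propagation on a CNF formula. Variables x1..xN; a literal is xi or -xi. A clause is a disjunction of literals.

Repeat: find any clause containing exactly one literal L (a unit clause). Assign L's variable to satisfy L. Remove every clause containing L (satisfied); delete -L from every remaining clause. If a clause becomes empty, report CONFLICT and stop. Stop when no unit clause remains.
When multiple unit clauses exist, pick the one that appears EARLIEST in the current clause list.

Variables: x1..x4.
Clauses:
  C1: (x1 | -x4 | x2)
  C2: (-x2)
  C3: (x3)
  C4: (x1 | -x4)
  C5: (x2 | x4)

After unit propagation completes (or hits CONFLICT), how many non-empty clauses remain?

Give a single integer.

Answer: 0

Derivation:
unit clause [-2] forces x2=F; simplify:
  drop 2 from [1, -4, 2] -> [1, -4]
  drop 2 from [2, 4] -> [4]
  satisfied 1 clause(s); 4 remain; assigned so far: [2]
unit clause [3] forces x3=T; simplify:
  satisfied 1 clause(s); 3 remain; assigned so far: [2, 3]
unit clause [4] forces x4=T; simplify:
  drop -4 from [1, -4] -> [1]
  drop -4 from [1, -4] -> [1]
  satisfied 1 clause(s); 2 remain; assigned so far: [2, 3, 4]
unit clause [1] forces x1=T; simplify:
  satisfied 2 clause(s); 0 remain; assigned so far: [1, 2, 3, 4]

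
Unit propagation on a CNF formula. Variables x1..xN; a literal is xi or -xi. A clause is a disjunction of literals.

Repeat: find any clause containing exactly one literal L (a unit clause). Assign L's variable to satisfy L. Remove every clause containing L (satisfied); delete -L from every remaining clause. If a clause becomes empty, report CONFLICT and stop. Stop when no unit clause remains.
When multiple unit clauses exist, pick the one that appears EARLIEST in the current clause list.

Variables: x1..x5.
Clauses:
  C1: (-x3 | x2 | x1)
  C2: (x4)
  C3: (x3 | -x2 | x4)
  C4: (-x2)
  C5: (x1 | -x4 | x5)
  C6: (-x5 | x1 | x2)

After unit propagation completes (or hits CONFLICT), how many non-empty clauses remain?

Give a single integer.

unit clause [4] forces x4=T; simplify:
  drop -4 from [1, -4, 5] -> [1, 5]
  satisfied 2 clause(s); 4 remain; assigned so far: [4]
unit clause [-2] forces x2=F; simplify:
  drop 2 from [-3, 2, 1] -> [-3, 1]
  drop 2 from [-5, 1, 2] -> [-5, 1]
  satisfied 1 clause(s); 3 remain; assigned so far: [2, 4]

Answer: 3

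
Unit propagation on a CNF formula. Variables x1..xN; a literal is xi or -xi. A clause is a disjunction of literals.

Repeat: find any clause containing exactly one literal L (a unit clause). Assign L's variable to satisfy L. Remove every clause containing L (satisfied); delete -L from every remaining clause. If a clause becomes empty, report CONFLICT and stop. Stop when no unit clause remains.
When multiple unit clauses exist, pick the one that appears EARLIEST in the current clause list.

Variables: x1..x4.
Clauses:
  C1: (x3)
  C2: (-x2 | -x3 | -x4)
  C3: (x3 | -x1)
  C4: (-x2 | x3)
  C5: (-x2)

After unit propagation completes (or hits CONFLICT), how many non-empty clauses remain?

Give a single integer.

unit clause [3] forces x3=T; simplify:
  drop -3 from [-2, -3, -4] -> [-2, -4]
  satisfied 3 clause(s); 2 remain; assigned so far: [3]
unit clause [-2] forces x2=F; simplify:
  satisfied 2 clause(s); 0 remain; assigned so far: [2, 3]

Answer: 0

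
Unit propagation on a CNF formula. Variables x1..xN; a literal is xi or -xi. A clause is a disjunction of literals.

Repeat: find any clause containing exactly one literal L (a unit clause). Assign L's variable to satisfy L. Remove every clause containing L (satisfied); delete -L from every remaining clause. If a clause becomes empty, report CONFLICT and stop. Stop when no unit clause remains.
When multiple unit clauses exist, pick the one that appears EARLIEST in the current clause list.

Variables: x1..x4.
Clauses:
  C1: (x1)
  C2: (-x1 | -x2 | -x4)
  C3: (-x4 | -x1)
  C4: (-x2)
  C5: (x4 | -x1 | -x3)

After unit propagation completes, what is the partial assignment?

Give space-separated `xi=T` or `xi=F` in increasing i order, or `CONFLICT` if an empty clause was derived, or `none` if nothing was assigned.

Answer: x1=T x2=F x3=F x4=F

Derivation:
unit clause [1] forces x1=T; simplify:
  drop -1 from [-1, -2, -4] -> [-2, -4]
  drop -1 from [-4, -1] -> [-4]
  drop -1 from [4, -1, -3] -> [4, -3]
  satisfied 1 clause(s); 4 remain; assigned so far: [1]
unit clause [-4] forces x4=F; simplify:
  drop 4 from [4, -3] -> [-3]
  satisfied 2 clause(s); 2 remain; assigned so far: [1, 4]
unit clause [-2] forces x2=F; simplify:
  satisfied 1 clause(s); 1 remain; assigned so far: [1, 2, 4]
unit clause [-3] forces x3=F; simplify:
  satisfied 1 clause(s); 0 remain; assigned so far: [1, 2, 3, 4]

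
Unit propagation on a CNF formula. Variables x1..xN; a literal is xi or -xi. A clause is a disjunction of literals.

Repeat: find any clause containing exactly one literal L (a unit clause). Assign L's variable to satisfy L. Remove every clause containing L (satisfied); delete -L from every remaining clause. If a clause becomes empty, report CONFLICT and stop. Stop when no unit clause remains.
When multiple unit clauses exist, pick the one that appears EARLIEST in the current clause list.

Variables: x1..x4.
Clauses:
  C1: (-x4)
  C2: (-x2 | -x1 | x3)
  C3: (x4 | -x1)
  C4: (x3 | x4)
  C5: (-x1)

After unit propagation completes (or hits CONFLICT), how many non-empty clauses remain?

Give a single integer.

unit clause [-4] forces x4=F; simplify:
  drop 4 from [4, -1] -> [-1]
  drop 4 from [3, 4] -> [3]
  satisfied 1 clause(s); 4 remain; assigned so far: [4]
unit clause [-1] forces x1=F; simplify:
  satisfied 3 clause(s); 1 remain; assigned so far: [1, 4]
unit clause [3] forces x3=T; simplify:
  satisfied 1 clause(s); 0 remain; assigned so far: [1, 3, 4]

Answer: 0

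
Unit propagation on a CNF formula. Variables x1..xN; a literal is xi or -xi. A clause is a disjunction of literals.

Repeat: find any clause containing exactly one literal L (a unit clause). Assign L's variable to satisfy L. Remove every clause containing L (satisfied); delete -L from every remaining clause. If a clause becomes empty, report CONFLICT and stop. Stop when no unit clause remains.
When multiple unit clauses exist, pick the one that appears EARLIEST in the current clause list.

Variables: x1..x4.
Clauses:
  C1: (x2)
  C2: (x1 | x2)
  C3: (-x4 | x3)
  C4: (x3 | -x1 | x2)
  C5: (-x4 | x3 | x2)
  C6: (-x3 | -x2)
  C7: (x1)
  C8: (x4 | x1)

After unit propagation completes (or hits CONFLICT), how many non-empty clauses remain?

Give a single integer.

unit clause [2] forces x2=T; simplify:
  drop -2 from [-3, -2] -> [-3]
  satisfied 4 clause(s); 4 remain; assigned so far: [2]
unit clause [-3] forces x3=F; simplify:
  drop 3 from [-4, 3] -> [-4]
  satisfied 1 clause(s); 3 remain; assigned so far: [2, 3]
unit clause [-4] forces x4=F; simplify:
  drop 4 from [4, 1] -> [1]
  satisfied 1 clause(s); 2 remain; assigned so far: [2, 3, 4]
unit clause [1] forces x1=T; simplify:
  satisfied 2 clause(s); 0 remain; assigned so far: [1, 2, 3, 4]

Answer: 0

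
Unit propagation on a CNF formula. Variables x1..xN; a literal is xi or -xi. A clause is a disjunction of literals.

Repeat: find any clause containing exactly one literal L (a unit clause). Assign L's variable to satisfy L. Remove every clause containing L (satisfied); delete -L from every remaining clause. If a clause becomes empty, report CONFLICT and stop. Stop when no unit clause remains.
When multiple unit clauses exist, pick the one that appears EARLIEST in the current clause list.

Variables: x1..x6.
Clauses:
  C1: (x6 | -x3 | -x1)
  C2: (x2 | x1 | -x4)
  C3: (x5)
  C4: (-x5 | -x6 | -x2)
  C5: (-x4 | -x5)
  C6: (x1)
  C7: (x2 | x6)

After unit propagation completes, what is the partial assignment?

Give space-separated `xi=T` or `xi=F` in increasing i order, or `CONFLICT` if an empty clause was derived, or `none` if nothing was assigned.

Answer: x1=T x4=F x5=T

Derivation:
unit clause [5] forces x5=T; simplify:
  drop -5 from [-5, -6, -2] -> [-6, -2]
  drop -5 from [-4, -5] -> [-4]
  satisfied 1 clause(s); 6 remain; assigned so far: [5]
unit clause [-4] forces x4=F; simplify:
  satisfied 2 clause(s); 4 remain; assigned so far: [4, 5]
unit clause [1] forces x1=T; simplify:
  drop -1 from [6, -3, -1] -> [6, -3]
  satisfied 1 clause(s); 3 remain; assigned so far: [1, 4, 5]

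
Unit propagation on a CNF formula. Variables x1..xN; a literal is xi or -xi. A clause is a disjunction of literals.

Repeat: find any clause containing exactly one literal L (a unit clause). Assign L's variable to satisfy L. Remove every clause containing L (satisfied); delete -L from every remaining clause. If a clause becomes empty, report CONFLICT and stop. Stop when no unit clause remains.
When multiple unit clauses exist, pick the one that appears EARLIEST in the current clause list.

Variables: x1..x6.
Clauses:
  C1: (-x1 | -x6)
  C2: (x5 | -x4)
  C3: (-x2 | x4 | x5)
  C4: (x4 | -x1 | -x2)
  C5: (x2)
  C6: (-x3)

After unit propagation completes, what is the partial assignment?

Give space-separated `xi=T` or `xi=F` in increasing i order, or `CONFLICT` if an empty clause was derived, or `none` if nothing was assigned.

Answer: x2=T x3=F

Derivation:
unit clause [2] forces x2=T; simplify:
  drop -2 from [-2, 4, 5] -> [4, 5]
  drop -2 from [4, -1, -2] -> [4, -1]
  satisfied 1 clause(s); 5 remain; assigned so far: [2]
unit clause [-3] forces x3=F; simplify:
  satisfied 1 clause(s); 4 remain; assigned so far: [2, 3]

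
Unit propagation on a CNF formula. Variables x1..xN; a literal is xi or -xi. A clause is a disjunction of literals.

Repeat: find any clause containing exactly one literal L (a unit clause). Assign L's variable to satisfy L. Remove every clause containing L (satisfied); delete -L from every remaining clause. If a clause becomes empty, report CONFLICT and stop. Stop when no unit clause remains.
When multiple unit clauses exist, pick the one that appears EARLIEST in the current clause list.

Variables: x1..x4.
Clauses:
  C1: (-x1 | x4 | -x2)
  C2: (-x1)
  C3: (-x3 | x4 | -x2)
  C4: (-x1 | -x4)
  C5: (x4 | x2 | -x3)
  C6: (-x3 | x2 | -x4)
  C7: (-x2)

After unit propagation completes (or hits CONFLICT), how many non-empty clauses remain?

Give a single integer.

unit clause [-1] forces x1=F; simplify:
  satisfied 3 clause(s); 4 remain; assigned so far: [1]
unit clause [-2] forces x2=F; simplify:
  drop 2 from [4, 2, -3] -> [4, -3]
  drop 2 from [-3, 2, -4] -> [-3, -4]
  satisfied 2 clause(s); 2 remain; assigned so far: [1, 2]

Answer: 2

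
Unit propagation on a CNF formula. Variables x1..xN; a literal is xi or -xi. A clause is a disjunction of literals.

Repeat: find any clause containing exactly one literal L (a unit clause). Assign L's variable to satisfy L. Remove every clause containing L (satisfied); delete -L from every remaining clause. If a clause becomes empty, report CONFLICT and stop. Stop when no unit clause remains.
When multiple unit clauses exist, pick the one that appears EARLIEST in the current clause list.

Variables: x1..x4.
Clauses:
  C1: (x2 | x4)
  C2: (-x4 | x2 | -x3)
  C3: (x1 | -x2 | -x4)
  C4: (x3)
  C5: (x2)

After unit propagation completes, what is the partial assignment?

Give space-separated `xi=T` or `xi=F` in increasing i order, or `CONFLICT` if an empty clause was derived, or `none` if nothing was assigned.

Answer: x2=T x3=T

Derivation:
unit clause [3] forces x3=T; simplify:
  drop -3 from [-4, 2, -3] -> [-4, 2]
  satisfied 1 clause(s); 4 remain; assigned so far: [3]
unit clause [2] forces x2=T; simplify:
  drop -2 from [1, -2, -4] -> [1, -4]
  satisfied 3 clause(s); 1 remain; assigned so far: [2, 3]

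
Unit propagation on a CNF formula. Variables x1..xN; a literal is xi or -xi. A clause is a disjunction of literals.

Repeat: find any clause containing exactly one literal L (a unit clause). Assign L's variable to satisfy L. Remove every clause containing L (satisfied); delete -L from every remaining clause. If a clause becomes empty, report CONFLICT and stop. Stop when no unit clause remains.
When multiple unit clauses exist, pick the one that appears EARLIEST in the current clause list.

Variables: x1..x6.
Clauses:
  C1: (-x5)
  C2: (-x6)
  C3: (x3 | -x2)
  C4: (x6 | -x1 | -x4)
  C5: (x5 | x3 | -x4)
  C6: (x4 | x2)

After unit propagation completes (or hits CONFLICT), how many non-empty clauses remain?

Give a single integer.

Answer: 4

Derivation:
unit clause [-5] forces x5=F; simplify:
  drop 5 from [5, 3, -4] -> [3, -4]
  satisfied 1 clause(s); 5 remain; assigned so far: [5]
unit clause [-6] forces x6=F; simplify:
  drop 6 from [6, -1, -4] -> [-1, -4]
  satisfied 1 clause(s); 4 remain; assigned so far: [5, 6]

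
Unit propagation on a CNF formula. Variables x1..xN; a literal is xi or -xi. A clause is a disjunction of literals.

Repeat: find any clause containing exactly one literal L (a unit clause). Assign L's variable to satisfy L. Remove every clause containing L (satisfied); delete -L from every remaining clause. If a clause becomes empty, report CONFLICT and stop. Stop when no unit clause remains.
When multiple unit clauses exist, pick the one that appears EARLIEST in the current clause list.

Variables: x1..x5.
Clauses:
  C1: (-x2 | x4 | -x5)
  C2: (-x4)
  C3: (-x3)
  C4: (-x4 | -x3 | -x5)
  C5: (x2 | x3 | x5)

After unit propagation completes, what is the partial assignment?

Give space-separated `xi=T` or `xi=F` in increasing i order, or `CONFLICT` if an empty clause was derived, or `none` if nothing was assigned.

Answer: x3=F x4=F

Derivation:
unit clause [-4] forces x4=F; simplify:
  drop 4 from [-2, 4, -5] -> [-2, -5]
  satisfied 2 clause(s); 3 remain; assigned so far: [4]
unit clause [-3] forces x3=F; simplify:
  drop 3 from [2, 3, 5] -> [2, 5]
  satisfied 1 clause(s); 2 remain; assigned so far: [3, 4]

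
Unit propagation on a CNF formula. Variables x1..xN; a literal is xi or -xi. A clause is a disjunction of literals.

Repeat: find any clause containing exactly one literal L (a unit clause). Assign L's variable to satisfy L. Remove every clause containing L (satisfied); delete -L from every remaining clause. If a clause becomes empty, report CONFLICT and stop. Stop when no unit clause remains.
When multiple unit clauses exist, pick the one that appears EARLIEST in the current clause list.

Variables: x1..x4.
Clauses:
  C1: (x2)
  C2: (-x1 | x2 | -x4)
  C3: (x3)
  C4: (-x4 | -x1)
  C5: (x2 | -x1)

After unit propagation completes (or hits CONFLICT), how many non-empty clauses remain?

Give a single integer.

Answer: 1

Derivation:
unit clause [2] forces x2=T; simplify:
  satisfied 3 clause(s); 2 remain; assigned so far: [2]
unit clause [3] forces x3=T; simplify:
  satisfied 1 clause(s); 1 remain; assigned so far: [2, 3]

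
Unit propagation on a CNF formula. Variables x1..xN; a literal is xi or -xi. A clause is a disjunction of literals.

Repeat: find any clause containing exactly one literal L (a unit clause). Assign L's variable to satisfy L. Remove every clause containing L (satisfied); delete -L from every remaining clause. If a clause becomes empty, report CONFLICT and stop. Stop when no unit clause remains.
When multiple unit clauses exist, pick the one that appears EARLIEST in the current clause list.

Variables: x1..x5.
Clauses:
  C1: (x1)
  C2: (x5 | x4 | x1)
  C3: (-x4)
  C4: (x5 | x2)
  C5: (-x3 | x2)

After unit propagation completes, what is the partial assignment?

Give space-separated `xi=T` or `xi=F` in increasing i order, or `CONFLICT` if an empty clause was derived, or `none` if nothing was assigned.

unit clause [1] forces x1=T; simplify:
  satisfied 2 clause(s); 3 remain; assigned so far: [1]
unit clause [-4] forces x4=F; simplify:
  satisfied 1 clause(s); 2 remain; assigned so far: [1, 4]

Answer: x1=T x4=F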